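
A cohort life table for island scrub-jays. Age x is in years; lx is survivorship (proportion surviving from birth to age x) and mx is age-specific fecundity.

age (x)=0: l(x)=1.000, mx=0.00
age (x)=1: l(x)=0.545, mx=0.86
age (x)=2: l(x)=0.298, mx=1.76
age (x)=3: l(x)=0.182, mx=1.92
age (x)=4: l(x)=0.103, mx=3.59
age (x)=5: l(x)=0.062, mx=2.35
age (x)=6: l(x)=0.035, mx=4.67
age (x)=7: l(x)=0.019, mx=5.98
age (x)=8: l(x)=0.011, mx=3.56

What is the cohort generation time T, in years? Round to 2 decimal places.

lx·mx: 0, 0.4687, 0.52448, 0.34944, 0.36977, 0.1457, 0.16345, 0.11362, 0.03916 → R0 = 2.17432
x·lx·mx: 0, 0.4687, 1.04896, 1.04832, 1.47908, 0.7285, 0.9807, 0.79534, 0.31328 → Σ = 6.86288
T = 6.86288 / 2.17432 = 3.156334… → 3.16

3.16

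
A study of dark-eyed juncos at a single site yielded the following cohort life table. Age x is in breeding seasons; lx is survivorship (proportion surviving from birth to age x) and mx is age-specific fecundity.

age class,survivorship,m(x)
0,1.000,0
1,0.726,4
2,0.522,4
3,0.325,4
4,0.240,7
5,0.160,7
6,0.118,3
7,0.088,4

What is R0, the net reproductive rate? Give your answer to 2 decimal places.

9.80

lx·mx by age: 0, 2.904, 2.088, 1.3, 1.68, 1.12, 0.354, 0.352
R0 = Σ lx·mx = 9.798 → 9.80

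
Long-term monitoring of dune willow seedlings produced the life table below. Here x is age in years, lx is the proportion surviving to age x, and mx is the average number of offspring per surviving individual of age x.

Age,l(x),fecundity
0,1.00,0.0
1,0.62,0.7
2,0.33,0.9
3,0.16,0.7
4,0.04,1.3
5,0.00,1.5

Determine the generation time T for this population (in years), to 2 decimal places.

1.76

lx·mx: 0, 0.434, 0.297, 0.112, 0.052, 0 → R0 = 0.895
x·lx·mx: 0, 0.434, 0.594, 0.336, 0.208, 0 → Σ = 1.572
T = 1.572 / 0.895 = 1.756425… → 1.76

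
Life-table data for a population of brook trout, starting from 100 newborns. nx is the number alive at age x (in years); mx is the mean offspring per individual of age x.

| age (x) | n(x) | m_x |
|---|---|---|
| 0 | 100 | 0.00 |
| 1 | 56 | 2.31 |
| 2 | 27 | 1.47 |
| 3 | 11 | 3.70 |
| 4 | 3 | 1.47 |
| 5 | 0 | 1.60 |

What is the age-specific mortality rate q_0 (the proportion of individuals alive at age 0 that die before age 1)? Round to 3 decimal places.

0.440

lx = nx/n0 = nx/100: 1, 0.56, 0.27, 0.11, 0.03, 0
q_0 = (l_0 − l_1) / l_0 = (1 − 0.56) / 1
     = 0.44 / 1 = 0.44 → 0.440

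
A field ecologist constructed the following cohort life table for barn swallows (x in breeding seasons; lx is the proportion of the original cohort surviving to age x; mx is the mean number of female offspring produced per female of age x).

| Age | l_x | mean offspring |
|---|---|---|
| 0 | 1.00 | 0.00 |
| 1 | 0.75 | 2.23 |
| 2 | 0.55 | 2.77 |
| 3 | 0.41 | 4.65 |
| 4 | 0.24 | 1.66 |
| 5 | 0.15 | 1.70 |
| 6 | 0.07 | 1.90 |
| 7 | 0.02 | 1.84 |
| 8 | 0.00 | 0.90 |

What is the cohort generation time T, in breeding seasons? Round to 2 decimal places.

lx·mx: 0, 1.6725, 1.5235, 1.9065, 0.3984, 0.255, 0.133, 0.0368, 0 → R0 = 5.9257
x·lx·mx: 0, 1.6725, 3.047, 5.7195, 1.5936, 1.275, 0.798, 0.2576, 0 → Σ = 14.3632
T = 14.3632 / 5.9257 = 2.423882… → 2.42

2.42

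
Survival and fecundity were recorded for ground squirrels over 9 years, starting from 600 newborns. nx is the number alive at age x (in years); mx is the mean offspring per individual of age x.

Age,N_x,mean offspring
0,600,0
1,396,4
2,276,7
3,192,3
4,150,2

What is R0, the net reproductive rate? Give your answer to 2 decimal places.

lx = nx/n0 = nx/600: 1, 0.66, 0.46, 0.32, 0.25
lx·mx by age: 0, 2.64, 3.22, 0.96, 0.5
R0 = Σ lx·mx = 7.32 → 7.32

7.32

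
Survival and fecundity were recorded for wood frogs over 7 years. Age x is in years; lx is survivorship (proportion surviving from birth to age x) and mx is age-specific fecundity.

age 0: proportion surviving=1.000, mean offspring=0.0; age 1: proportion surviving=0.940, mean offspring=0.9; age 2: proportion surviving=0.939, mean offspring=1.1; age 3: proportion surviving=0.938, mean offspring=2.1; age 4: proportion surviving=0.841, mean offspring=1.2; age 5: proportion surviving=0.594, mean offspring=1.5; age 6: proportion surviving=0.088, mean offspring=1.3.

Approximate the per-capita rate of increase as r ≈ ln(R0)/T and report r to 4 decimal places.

0.5762

R0 = Σ lx·mx = 0 + 0.846 + 1.0329 + 1.9698 + 1.0092 + 0.891 + 0.1144 = 5.8633
Σ x·lx·mx = 17.9994; T = 17.9994/5.8633 = 3.06984…
r ≈ ln(R0)/T = ln(5.8633)/3.06984… = 0.576158… → 0.5762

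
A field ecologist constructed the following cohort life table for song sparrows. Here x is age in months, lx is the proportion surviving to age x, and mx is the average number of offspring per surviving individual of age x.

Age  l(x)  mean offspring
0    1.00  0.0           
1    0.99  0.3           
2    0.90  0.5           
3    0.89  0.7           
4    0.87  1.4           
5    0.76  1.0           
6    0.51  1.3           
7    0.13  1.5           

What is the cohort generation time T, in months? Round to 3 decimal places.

lx·mx: 0, 0.297, 0.45, 0.623, 1.218, 0.76, 0.663, 0.195 → R0 = 4.206
x·lx·mx: 0, 0.297, 0.9, 1.869, 4.872, 3.8, 3.978, 1.365 → Σ = 17.081
T = 17.081 / 4.206 = 4.061103… → 4.061

4.061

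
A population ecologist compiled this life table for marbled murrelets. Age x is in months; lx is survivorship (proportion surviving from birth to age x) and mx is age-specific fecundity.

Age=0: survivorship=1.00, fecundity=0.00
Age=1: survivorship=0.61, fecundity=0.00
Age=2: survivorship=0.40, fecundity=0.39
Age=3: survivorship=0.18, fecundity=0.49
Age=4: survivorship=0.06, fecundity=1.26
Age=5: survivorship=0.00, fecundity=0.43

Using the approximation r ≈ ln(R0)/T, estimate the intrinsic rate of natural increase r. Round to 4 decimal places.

-0.4148

R0 = Σ lx·mx = 0 + 0 + 0.156 + 0.0882 + 0.0756 + 0 = 0.3198
Σ x·lx·mx = 0.879; T = 0.879/0.3198 = 2.74859…
r ≈ ln(R0)/T = ln(0.3198)/2.74859… = -0.414779… → -0.4148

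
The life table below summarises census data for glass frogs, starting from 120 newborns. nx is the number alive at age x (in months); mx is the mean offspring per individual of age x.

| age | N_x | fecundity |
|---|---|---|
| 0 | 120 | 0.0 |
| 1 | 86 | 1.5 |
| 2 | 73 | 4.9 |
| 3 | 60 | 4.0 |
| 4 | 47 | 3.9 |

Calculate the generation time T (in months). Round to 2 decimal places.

2.52

lx = nx/n0 = nx/120: 1, 0.71667…, 0.60833…, 0.5, 0.39167…
lx·mx: 0, 1.075…, 2.980833…, 2, 1.5275… → R0 = 7.583333…
x·lx·mx: 0, 1.075…, 5.961667…, 6, 6.11… → Σ = 19.146667…
T = 19.146667… / 7.583333… = 2.524835… → 2.52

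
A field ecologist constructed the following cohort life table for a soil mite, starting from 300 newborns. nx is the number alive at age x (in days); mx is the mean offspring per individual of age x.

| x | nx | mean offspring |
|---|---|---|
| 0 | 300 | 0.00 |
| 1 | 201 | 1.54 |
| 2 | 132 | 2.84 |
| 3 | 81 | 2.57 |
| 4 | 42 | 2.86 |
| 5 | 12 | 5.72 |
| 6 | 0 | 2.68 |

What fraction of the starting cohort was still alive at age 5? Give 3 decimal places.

l_5 = n_5/n_0 = 12/300 = 0.04 → 0.040

0.040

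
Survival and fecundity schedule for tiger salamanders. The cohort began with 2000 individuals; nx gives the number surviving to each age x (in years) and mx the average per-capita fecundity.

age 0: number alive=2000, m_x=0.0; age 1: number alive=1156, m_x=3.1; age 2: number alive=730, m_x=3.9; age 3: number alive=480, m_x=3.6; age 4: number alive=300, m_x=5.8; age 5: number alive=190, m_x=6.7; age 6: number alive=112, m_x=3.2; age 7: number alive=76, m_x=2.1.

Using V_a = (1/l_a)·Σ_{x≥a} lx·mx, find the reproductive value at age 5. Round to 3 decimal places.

lx = nx/n0 = nx/2000: 1, 0.578, 0.365, 0.24, 0.15, 0.095, 0.056, 0.038
lx·mx for x ≥ 5: 0.6365, 0.1792, 0.0798 → sum = 0.8955
V_5 = 0.8955 / l_5 = 0.8955 / 0.095 = 9.426316… → 9.426

9.426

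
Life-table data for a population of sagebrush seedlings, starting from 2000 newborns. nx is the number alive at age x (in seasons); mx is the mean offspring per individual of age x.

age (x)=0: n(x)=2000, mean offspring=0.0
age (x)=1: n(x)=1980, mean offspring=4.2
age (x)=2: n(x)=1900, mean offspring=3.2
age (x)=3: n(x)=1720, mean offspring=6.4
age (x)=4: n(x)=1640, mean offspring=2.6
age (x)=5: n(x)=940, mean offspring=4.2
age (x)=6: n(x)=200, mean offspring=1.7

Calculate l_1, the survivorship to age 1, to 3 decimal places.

l_1 = n_1/n_0 = 1980/2000 = 0.99 → 0.990

0.990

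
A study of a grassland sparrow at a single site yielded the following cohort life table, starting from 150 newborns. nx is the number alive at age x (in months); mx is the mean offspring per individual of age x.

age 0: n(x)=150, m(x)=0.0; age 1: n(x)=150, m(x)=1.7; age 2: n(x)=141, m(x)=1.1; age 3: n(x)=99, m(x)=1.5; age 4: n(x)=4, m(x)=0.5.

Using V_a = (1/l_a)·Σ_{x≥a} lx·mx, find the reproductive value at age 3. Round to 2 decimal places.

1.52

lx = nx/n0 = nx/150: 1, 1, 0.94, 0.66, 0.02667…
lx·mx for x ≥ 3: 0.99, 0.013333… → sum = 1.003333…
V_3 = 1.003333… / l_3 = 1.003333… / 0.66 = 1.520202… → 1.52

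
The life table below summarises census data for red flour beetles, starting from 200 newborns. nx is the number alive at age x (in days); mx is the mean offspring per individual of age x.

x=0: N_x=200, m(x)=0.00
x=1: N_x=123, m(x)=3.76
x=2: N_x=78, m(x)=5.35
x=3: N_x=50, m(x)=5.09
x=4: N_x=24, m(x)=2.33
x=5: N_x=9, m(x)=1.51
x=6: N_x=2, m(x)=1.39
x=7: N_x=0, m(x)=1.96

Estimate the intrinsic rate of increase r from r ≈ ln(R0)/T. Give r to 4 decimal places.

lx = nx/n0 = nx/200: 1, 0.615, 0.39, 0.25, 0.12, 0.045, 0.01, 0
R0 = Σ lx·mx = 0 + 2.3124 + 2.0865 + 1.2725 + 0.2796 + 0.06795 + 0.0139 + 0 = 6.03285
Σ x·lx·mx = 11.84445; T = 11.84445/6.03285 = 1.96333…
r ≈ ln(R0)/T = ln(6.03285)/1.96333… = 0.915395… → 0.9154

0.9154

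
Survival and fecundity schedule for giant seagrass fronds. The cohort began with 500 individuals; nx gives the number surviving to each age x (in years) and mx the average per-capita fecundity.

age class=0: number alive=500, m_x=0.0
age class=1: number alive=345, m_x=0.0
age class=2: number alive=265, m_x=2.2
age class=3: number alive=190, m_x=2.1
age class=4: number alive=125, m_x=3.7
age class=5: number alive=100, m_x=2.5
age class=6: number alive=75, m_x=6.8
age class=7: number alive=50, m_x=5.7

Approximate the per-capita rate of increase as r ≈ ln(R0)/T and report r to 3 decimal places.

lx = nx/n0 = nx/500: 1, 0.69, 0.53, 0.38, 0.25, 0.2, 0.15, 0.1
R0 = Σ lx·mx = 0 + 0 + 1.166 + 0.798 + 0.925 + 0.5 + 1.02 + 0.57 = 4.979
Σ x·lx·mx = 21.036; T = 21.036/4.979 = 4.22494…
r ≈ ln(R0)/T = ln(4.979)/4.22494… = 0.37994… → 0.380

0.380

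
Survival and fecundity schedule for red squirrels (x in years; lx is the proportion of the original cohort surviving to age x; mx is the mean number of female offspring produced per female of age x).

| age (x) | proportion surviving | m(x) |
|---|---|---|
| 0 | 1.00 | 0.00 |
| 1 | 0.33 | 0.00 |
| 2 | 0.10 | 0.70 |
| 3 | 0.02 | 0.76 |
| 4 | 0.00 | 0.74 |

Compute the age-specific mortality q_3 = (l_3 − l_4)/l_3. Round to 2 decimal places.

q_3 = (l_3 − l_4) / l_3 = (0.02 − 0) / 0.02
     = 0.02 / 0.02 = 1 → 1.00

1.00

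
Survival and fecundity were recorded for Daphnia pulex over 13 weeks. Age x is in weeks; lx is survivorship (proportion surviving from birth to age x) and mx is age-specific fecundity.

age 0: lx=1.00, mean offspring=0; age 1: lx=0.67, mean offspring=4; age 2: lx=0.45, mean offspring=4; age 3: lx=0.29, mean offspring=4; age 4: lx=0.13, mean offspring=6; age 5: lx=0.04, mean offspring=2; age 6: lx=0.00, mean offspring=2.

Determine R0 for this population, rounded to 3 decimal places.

lx·mx by age: 0, 2.68, 1.8, 1.16, 0.78, 0.08, 0
R0 = Σ lx·mx = 6.5 → 6.500

6.500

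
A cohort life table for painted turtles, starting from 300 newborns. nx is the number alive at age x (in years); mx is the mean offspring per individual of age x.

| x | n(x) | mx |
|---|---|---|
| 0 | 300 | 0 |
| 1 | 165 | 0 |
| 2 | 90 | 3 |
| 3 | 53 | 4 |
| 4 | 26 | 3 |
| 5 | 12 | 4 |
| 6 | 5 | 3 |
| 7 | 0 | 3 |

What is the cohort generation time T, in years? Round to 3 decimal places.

lx = nx/n0 = nx/300: 1, 0.55, 0.3, 0.17667…, 0.08667…, 0.04, 0.01667…, 0
lx·mx: 0, 0, 0.9, 0.706667…, 0.26…, 0.16, 0.05…, 0 → R0 = 2.076667…
x·lx·mx: 0, 0, 1.8, 2.12…, 1.04…, 0.8, 0.3…, 0 → Σ = 6.06…
T = 6.06… / 2.076667… = 2.918138… → 2.918

2.918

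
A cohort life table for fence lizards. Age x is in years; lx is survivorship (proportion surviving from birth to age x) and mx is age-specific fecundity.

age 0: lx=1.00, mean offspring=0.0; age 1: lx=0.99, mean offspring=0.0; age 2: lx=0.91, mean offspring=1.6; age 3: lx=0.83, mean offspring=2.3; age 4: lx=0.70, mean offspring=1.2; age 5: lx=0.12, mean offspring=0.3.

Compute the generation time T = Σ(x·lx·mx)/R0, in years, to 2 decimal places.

lx·mx: 0, 0, 1.456, 1.909, 0.84, 0.036 → R0 = 4.241
x·lx·mx: 0, 0, 2.912, 5.727, 3.36, 0.18 → Σ = 12.179
T = 12.179 / 4.241 = 2.871728… → 2.87

2.87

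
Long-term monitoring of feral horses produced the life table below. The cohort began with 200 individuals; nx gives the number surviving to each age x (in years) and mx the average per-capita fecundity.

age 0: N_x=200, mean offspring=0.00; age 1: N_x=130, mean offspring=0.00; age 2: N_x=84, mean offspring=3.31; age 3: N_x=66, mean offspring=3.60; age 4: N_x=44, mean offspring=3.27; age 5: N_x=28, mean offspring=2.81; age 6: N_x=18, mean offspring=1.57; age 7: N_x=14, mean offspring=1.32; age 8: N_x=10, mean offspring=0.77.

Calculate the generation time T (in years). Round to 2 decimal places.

3.28

lx = nx/n0 = nx/200: 1, 0.65, 0.42, 0.33, 0.22, 0.14, 0.09, 0.07, 0.05
lx·mx: 0, 0, 1.3902, 1.188, 0.7194, 0.3934, 0.1413, 0.0924, 0.0385 → R0 = 3.9632
x·lx·mx: 0, 0, 2.7804, 3.564, 2.8776, 1.967, 0.8478, 0.6468, 0.308 → Σ = 12.9916
T = 12.9916 / 3.9632 = 3.278058… → 3.28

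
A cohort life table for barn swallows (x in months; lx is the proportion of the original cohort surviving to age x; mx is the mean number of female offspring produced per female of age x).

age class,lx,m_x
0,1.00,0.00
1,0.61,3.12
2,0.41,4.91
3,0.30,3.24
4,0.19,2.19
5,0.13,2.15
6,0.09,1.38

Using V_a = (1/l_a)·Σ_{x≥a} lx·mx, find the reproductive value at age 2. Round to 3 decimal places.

lx·mx for x ≥ 2: 2.0131, 0.972, 0.4161, 0.2795, 0.1242 → sum = 3.8049
V_2 = 3.8049 / l_2 = 3.8049 / 0.41 = 9.280244… → 9.280

9.280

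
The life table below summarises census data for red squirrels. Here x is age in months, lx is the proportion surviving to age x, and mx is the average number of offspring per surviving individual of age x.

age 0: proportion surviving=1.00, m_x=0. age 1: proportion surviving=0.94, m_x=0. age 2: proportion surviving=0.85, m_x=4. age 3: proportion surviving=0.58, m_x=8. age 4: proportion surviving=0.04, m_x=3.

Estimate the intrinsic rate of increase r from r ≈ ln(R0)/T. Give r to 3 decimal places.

R0 = Σ lx·mx = 0 + 0 + 3.4 + 4.64 + 0.12 = 8.16
Σ x·lx·mx = 21.2; T = 21.2/8.16 = 2.59804…
r ≈ ln(R0)/T = ln(8.16)/2.59804… = 0.80801… → 0.808

0.808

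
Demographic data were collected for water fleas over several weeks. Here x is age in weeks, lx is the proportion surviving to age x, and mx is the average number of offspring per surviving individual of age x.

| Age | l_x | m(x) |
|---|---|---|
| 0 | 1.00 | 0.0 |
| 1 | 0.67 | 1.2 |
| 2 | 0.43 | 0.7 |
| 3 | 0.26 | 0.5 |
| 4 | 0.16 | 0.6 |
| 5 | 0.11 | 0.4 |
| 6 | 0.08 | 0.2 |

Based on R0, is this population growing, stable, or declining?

R0 = Σ lx·mx = 0 + 0.804 + 0.301 + 0.13 + 0.096 + 0.044 + 0.016 = 1.391
R0 > 1, so the population is growing.

growing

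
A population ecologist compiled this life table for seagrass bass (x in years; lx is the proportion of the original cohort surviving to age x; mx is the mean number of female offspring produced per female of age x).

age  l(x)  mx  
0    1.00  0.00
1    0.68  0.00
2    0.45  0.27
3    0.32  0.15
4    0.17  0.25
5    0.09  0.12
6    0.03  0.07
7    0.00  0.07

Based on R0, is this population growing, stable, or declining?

declining

R0 = Σ lx·mx = 0 + 0 + 0.1215 + 0.048 + 0.0425 + 0.0108 + 0.0021 + 0 = 0.2249
R0 < 1, so the population is declining.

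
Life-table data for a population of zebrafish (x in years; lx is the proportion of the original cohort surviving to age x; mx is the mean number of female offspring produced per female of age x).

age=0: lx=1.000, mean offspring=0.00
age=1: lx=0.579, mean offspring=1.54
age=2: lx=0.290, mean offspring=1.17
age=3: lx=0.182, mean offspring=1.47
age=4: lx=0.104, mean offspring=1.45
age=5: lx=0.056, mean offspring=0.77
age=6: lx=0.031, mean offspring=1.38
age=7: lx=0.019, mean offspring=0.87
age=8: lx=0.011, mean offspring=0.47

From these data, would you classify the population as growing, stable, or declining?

R0 = Σ lx·mx = 0 + 0.89166 + 0.3393 + 0.26754 + 0.1508 + 0.04312 + 0.04278 + 0.01653 + 0.00517 = 1.7569
R0 > 1, so the population is growing.

growing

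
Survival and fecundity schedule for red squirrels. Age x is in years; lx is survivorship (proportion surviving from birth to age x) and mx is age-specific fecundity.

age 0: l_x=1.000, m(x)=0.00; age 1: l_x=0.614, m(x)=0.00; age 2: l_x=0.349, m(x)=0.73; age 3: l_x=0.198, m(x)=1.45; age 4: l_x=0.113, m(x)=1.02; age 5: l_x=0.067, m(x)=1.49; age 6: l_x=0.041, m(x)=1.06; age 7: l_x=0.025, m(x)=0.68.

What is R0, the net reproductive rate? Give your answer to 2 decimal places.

lx·mx by age: 0, 0, 0.25477, 0.2871, 0.11526, 0.09983, 0.04346, 0.017
R0 = Σ lx·mx = 0.81742 → 0.82

0.82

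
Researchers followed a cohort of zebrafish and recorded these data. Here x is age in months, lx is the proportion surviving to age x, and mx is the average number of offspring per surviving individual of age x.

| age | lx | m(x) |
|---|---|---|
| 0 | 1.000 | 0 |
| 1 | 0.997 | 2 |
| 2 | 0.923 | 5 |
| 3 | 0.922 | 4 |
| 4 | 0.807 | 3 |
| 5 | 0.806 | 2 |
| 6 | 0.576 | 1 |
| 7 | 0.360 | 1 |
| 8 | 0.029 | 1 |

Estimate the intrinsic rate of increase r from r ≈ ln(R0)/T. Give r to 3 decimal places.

R0 = Σ lx·mx = 0 + 1.994 + 4.615 + 3.688 + 2.421 + 1.612 + 0.576 + 0.36 + 0.029 = 15.295
Σ x·lx·mx = 46.24; T = 46.24/15.295 = 3.02321…
r ≈ ln(R0)/T = ln(15.295)/3.02321… = 0.9022… → 0.902

0.902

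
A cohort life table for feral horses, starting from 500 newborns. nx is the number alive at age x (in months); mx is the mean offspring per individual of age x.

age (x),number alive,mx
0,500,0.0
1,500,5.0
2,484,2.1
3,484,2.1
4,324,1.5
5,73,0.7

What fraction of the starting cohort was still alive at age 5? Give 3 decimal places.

l_5 = n_5/n_0 = 73/500 = 0.146 → 0.146

0.146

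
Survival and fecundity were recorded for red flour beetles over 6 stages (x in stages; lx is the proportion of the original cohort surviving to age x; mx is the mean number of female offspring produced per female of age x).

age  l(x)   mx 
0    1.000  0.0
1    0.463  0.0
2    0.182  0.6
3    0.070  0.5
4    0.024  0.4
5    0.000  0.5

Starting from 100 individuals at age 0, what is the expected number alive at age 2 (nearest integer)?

Expected survivors = N0 · l_2 = 100 × 0.182 = 18.2 → 18

18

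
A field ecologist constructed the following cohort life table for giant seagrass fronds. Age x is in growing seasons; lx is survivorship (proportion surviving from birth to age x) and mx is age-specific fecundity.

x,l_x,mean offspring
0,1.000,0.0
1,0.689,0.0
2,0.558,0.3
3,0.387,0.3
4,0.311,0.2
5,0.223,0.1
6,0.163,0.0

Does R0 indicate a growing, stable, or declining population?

R0 = Σ lx·mx = 0 + 0 + 0.1674 + 0.1161 + 0.0622 + 0.0223 + 0 = 0.368
R0 < 1, so the population is declining.

declining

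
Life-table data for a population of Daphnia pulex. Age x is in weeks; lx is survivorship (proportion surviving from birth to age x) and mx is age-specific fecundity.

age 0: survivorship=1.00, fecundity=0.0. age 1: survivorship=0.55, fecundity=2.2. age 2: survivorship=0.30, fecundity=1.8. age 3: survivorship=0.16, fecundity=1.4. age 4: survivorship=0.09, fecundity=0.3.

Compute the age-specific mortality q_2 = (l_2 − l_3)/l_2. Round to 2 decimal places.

q_2 = (l_2 − l_3) / l_2 = (0.3 − 0.16) / 0.3
     = 0.14 / 0.3 = 0.466667… → 0.47

0.47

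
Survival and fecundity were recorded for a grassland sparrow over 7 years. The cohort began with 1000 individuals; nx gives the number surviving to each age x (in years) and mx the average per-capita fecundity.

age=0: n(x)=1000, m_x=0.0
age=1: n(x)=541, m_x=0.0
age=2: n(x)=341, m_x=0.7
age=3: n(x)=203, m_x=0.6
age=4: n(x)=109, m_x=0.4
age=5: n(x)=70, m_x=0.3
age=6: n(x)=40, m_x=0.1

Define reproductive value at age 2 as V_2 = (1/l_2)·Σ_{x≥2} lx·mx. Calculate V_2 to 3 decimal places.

1.258

lx = nx/n0 = nx/1000: 1, 0.541, 0.341, 0.203, 0.109, 0.07, 0.04
lx·mx for x ≥ 2: 0.2387, 0.1218, 0.0436, 0.021, 0.004 → sum = 0.4291
V_2 = 0.4291 / l_2 = 0.4291 / 0.341 = 1.258358… → 1.258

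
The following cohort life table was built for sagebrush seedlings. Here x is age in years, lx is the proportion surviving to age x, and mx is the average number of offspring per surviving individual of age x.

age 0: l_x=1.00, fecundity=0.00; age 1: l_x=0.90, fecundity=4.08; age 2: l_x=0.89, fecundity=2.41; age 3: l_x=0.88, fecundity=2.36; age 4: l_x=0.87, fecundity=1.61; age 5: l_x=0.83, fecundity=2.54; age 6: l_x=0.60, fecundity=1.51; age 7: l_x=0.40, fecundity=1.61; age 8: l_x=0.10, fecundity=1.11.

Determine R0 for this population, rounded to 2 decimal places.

lx·mx by age: 0, 3.672, 2.1449, 2.0768, 1.4007, 2.1082, 0.906, 0.644, 0.111
R0 = Σ lx·mx = 13.0636 → 13.06

13.06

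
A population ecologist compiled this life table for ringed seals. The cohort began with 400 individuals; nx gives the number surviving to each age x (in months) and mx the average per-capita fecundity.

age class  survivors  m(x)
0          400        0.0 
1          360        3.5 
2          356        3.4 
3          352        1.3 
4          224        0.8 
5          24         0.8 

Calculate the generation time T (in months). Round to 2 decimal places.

lx = nx/n0 = nx/400: 1, 0.9, 0.89, 0.88, 0.56, 0.06
lx·mx: 0, 3.15, 3.026, 1.144, 0.448, 0.048 → R0 = 7.816
x·lx·mx: 0, 3.15, 6.052, 3.432, 1.792, 0.24 → Σ = 14.666
T = 14.666 / 7.816 = 1.876407… → 1.88

1.88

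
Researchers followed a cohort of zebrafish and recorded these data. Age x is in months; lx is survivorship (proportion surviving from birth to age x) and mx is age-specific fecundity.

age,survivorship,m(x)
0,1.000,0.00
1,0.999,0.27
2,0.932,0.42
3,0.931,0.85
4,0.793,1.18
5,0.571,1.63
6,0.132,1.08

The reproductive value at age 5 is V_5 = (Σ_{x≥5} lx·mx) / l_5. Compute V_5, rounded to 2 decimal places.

1.88

lx·mx for x ≥ 5: 0.93073, 0.14256 → sum = 1.07329
V_5 = 1.07329 / l_5 = 1.07329 / 0.571 = 1.879667… → 1.88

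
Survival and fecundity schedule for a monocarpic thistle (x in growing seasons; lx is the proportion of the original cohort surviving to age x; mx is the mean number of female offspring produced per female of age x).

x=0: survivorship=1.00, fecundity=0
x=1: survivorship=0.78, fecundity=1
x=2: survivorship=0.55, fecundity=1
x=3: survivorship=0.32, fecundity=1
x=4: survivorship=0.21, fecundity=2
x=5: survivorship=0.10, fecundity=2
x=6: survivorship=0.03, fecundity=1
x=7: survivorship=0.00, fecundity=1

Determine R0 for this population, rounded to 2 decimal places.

2.30

lx·mx by age: 0, 0.78, 0.55, 0.32, 0.42, 0.2, 0.03, 0
R0 = Σ lx·mx = 2.3 → 2.30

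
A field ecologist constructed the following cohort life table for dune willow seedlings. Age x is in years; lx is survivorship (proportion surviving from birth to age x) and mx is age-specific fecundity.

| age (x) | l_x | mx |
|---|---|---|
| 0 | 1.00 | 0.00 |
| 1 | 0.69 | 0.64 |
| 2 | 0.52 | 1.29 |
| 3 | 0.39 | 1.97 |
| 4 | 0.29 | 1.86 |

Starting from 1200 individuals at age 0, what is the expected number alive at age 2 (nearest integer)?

Expected survivors = N0 · l_2 = 1200 × 0.52 = 624 → 624

624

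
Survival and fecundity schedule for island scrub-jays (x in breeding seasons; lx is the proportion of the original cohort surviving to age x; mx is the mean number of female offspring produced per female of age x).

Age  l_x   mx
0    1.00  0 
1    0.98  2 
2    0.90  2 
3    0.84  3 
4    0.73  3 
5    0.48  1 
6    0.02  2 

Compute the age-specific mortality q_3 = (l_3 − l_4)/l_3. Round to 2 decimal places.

q_3 = (l_3 − l_4) / l_3 = (0.84 − 0.73) / 0.84
     = 0.11 / 0.84 = 0.130952… → 0.13

0.13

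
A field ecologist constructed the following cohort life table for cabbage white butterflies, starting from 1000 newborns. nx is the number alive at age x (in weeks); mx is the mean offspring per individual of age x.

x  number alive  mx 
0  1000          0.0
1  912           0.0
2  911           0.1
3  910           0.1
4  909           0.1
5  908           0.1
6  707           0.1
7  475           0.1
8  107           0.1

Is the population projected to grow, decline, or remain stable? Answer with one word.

lx = nx/n0 = nx/1000: 1, 0.912, 0.911, 0.91, 0.909, 0.908, 0.707, 0.475, 0.107
R0 = Σ lx·mx = 0 + 0 + 0.0911 + 0.091 + 0.0909 + 0.0908 + 0.0707 + 0.0475 + 0.0107 = 0.4927
R0 < 1, so the population is declining.

declining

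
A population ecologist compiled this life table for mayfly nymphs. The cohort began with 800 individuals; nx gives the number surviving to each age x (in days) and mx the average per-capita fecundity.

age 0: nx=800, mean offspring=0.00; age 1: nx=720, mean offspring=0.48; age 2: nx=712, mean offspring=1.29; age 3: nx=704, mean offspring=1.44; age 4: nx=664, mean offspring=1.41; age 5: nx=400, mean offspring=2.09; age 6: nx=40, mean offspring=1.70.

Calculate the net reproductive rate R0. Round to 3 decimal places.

5.148

lx = nx/n0 = nx/800: 1, 0.9, 0.89, 0.88, 0.83, 0.5, 0.05
lx·mx by age: 0, 0.432, 1.1481, 1.2672, 1.1703, 1.045, 0.085
R0 = Σ lx·mx = 5.1476 → 5.148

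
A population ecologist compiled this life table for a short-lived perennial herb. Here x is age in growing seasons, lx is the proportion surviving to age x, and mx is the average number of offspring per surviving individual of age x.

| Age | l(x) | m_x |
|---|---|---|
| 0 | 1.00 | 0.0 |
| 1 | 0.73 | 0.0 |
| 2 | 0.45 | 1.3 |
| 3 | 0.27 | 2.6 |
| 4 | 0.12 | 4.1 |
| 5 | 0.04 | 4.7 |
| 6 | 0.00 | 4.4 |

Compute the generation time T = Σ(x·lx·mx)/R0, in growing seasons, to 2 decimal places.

lx·mx: 0, 0, 0.585, 0.702, 0.492, 0.188, 0 → R0 = 1.967
x·lx·mx: 0, 0, 1.17, 2.106, 1.968, 0.94, 0 → Σ = 6.184
T = 6.184 / 1.967 = 3.143874… → 3.14

3.14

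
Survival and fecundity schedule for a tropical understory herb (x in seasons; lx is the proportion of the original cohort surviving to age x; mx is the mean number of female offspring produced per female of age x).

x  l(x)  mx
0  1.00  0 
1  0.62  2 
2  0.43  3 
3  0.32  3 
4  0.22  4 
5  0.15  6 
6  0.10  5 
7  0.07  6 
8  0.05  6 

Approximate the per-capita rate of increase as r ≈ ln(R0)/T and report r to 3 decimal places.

R0 = Σ lx·mx = 0 + 1.24 + 1.29 + 0.96 + 0.88 + 0.9 + 0.5 + 0.42 + 0.3 = 6.49
Σ x·lx·mx = 23.06; T = 23.06/6.49 = 3.55316…
r ≈ ln(R0)/T = ln(6.49)/3.55316… = 0.52637… → 0.526

0.526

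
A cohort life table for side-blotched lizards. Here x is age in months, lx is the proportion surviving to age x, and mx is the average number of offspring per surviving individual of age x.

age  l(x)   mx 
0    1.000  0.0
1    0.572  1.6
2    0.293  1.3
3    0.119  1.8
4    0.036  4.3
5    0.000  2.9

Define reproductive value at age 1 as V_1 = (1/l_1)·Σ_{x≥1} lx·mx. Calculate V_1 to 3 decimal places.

lx·mx for x ≥ 1: 0.9152, 0.3809, 0.2142, 0.1548, 0 → sum = 1.6651
V_1 = 1.6651 / l_1 = 1.6651 / 0.572 = 2.911014… → 2.911

2.911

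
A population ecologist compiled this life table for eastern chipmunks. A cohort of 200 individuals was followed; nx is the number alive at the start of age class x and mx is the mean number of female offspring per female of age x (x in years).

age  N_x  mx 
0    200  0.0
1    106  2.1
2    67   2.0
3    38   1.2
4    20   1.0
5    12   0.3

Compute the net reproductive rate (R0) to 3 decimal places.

lx = nx/n0 = nx/200: 1, 0.53, 0.335, 0.19, 0.1, 0.06
lx·mx by age: 0, 1.113, 0.67, 0.228, 0.1, 0.018
R0 = Σ lx·mx = 2.129 → 2.129

2.129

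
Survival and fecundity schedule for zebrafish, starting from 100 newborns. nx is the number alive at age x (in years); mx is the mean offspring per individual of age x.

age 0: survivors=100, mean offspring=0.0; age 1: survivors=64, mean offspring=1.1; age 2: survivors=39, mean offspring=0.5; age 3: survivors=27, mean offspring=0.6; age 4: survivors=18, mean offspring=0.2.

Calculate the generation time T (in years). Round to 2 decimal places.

1.57

lx = nx/n0 = nx/100: 1, 0.64, 0.39, 0.27, 0.18
lx·mx: 0, 0.704, 0.195, 0.162, 0.036 → R0 = 1.097
x·lx·mx: 0, 0.704, 0.39, 0.486, 0.144 → Σ = 1.724
T = 1.724 / 1.097 = 1.571559… → 1.57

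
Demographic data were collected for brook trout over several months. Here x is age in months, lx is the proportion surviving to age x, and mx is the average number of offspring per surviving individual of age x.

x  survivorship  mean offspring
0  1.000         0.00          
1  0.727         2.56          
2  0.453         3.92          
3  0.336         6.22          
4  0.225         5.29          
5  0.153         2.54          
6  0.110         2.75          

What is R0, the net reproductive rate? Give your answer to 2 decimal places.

lx·mx by age: 0, 1.86112, 1.77576, 2.08992, 1.19025, 0.38862, 0.3025
R0 = Σ lx·mx = 7.60817 → 7.61

7.61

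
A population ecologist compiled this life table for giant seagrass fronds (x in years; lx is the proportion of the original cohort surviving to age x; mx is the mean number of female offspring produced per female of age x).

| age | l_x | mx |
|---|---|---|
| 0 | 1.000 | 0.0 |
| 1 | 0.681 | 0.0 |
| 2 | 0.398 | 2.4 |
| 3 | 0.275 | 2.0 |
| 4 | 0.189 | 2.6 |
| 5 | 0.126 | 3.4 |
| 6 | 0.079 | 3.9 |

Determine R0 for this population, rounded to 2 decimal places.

lx·mx by age: 0, 0, 0.9552, 0.55, 0.4914, 0.4284, 0.3081
R0 = Σ lx·mx = 2.7331 → 2.73

2.73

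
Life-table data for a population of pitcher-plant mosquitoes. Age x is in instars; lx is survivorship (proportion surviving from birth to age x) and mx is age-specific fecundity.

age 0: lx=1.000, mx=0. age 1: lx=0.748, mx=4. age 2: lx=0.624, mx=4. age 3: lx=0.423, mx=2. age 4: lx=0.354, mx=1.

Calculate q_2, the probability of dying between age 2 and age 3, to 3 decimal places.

0.322

q_2 = (l_2 − l_3) / l_2 = (0.624 − 0.423) / 0.624
     = 0.201 / 0.624 = 0.322115… → 0.322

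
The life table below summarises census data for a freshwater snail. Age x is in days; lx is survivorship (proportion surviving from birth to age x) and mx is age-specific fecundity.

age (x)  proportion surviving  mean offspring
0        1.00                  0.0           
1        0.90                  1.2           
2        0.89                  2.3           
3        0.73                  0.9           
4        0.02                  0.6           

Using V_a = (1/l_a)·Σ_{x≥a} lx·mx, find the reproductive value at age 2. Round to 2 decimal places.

lx·mx for x ≥ 2: 2.047, 0.657, 0.012 → sum = 2.716
V_2 = 2.716 / l_2 = 2.716 / 0.89 = 3.051685… → 3.05

3.05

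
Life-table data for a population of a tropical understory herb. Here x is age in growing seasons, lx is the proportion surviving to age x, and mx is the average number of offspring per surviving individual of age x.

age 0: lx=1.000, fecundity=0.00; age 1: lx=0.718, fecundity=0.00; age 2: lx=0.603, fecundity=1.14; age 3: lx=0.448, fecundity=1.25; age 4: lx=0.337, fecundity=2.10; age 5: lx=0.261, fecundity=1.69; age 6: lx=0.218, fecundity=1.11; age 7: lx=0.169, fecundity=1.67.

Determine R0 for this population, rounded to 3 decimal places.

2.920

lx·mx by age: 0, 0, 0.68742, 0.56, 0.7077, 0.44109, 0.24198, 0.28223
R0 = Σ lx·mx = 2.92042 → 2.920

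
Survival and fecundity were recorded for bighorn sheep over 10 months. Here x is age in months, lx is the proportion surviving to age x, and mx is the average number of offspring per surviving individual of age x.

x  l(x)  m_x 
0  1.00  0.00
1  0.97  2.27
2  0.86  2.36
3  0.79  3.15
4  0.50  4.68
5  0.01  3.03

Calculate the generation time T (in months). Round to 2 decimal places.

lx·mx: 0, 2.2019, 2.0296, 2.4885, 2.34, 0.0303 → R0 = 9.0903
x·lx·mx: 0, 2.2019, 4.0592, 7.4655, 9.36, 0.1515 → Σ = 23.2381
T = 23.2381 / 9.0903 = 2.556362… → 2.56

2.56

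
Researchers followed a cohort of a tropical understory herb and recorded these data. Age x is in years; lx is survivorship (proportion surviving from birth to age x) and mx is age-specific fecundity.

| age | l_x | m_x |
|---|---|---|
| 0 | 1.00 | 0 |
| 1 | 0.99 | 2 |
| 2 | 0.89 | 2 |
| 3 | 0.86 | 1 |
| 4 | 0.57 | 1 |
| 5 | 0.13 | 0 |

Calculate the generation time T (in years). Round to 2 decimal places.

2.00

lx·mx: 0, 1.98, 1.78, 0.86, 0.57, 0 → R0 = 5.19
x·lx·mx: 0, 1.98, 3.56, 2.58, 2.28, 0 → Σ = 10.4
T = 10.4 / 5.19 = 2.003854… → 2.00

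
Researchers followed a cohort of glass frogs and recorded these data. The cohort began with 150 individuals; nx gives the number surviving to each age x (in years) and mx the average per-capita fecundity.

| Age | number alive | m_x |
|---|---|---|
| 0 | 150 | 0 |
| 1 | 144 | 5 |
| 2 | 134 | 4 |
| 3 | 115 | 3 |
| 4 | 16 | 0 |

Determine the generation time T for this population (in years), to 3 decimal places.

1.766

lx = nx/n0 = nx/150: 1, 0.96, 0.89333…, 0.76667…, 0.10667…
lx·mx: 0, 4.8, 3.573333…, 2.3…, 0 → R0 = 10.673333…
x·lx·mx: 0, 4.8, 7.146667…, 6.9…, 0 → Σ = 18.846667…
T = 18.846667… / 10.673333… = 1.765771… → 1.766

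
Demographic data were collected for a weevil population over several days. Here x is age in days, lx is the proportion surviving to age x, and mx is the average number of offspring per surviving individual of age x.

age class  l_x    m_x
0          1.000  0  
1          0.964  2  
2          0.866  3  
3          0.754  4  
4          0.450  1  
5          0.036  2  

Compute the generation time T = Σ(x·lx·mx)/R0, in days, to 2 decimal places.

2.27

lx·mx: 0, 1.928, 2.598, 3.016, 0.45, 0.072 → R0 = 8.064
x·lx·mx: 0, 1.928, 5.196, 9.048, 1.8, 0.36 → Σ = 18.332
T = 18.332 / 8.064 = 2.273313… → 2.27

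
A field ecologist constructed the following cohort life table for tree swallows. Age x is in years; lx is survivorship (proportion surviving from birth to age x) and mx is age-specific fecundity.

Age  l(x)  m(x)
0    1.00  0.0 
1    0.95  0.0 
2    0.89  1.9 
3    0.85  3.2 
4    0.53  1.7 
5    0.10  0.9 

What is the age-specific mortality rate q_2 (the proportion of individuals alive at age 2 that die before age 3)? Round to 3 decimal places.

q_2 = (l_2 − l_3) / l_2 = (0.89 − 0.85) / 0.89
     = 0.04 / 0.89 = 0.044944… → 0.045

0.045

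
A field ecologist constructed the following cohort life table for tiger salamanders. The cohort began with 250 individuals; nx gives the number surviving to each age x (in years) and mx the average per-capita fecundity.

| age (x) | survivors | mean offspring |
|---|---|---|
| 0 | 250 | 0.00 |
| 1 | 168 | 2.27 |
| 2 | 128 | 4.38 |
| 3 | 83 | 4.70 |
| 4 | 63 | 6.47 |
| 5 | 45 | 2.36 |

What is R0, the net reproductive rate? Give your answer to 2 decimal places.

7.38

lx = nx/n0 = nx/250: 1, 0.672, 0.512, 0.332, 0.252, 0.18
lx·mx by age: 0, 1.52544, 2.24256, 1.5604, 1.63044, 0.4248
R0 = Σ lx·mx = 7.38364 → 7.38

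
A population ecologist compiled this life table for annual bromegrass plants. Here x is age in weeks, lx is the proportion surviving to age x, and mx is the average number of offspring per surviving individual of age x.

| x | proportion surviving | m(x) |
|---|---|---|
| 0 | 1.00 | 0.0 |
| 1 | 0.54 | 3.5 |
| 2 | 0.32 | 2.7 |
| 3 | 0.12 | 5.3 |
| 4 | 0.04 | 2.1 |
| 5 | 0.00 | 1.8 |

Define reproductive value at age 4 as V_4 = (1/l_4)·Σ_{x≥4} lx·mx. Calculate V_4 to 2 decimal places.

lx·mx for x ≥ 4: 0.084, 0 → sum = 0.084
V_4 = 0.084 / l_4 = 0.084 / 0.04 = 2.1 → 2.10

2.10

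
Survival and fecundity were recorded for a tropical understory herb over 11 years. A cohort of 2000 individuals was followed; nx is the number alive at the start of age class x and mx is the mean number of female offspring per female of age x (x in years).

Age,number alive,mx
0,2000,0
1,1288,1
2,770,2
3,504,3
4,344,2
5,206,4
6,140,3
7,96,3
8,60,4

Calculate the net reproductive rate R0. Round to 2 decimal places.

lx = nx/n0 = nx/2000: 1, 0.644, 0.385, 0.252, 0.172, 0.103, 0.07, 0.048, 0.03
lx·mx by age: 0, 0.644, 0.77, 0.756, 0.344, 0.412, 0.21, 0.144, 0.12
R0 = Σ lx·mx = 3.4 → 3.40

3.40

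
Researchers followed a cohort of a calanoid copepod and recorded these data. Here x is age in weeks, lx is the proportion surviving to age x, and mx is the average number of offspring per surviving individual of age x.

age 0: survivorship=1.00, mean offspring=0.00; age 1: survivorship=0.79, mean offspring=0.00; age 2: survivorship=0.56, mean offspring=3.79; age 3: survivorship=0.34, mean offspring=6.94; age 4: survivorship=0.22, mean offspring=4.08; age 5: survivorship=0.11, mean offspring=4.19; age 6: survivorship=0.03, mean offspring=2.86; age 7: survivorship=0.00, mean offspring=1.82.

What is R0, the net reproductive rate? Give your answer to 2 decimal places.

lx·mx by age: 0, 0, 2.1224, 2.3596, 0.8976, 0.4609, 0.0858, 0
R0 = Σ lx·mx = 5.9263 → 5.93

5.93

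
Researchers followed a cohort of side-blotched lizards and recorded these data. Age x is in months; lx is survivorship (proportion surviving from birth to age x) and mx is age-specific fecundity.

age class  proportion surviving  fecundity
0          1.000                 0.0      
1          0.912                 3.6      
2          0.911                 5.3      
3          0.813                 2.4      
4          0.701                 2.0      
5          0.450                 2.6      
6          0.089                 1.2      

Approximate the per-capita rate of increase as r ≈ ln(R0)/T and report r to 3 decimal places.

1.050

R0 = Σ lx·mx = 0 + 3.2832 + 4.8283 + 1.9512 + 1.402 + 1.17 + 0.1068 = 12.7415
Σ x·lx·mx = 30.8922; T = 30.8922/12.7415 = 2.42453…
r ≈ ln(R0)/T = ln(12.7415)/2.42453… = 1.04963… → 1.050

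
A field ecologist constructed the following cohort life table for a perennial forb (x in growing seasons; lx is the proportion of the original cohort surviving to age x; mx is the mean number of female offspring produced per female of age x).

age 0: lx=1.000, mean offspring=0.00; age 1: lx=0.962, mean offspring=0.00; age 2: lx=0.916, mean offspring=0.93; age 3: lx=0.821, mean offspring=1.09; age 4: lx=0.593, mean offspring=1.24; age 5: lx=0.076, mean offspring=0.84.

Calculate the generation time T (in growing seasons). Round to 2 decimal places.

lx·mx: 0, 0, 0.85188, 0.89489, 0.73532, 0.06384 → R0 = 2.54593
x·lx·mx: 0, 0, 1.70376, 2.68467, 2.94128, 0.3192 → Σ = 7.64891
T = 7.64891 / 2.54593 = 3.004368… → 3.00

3.00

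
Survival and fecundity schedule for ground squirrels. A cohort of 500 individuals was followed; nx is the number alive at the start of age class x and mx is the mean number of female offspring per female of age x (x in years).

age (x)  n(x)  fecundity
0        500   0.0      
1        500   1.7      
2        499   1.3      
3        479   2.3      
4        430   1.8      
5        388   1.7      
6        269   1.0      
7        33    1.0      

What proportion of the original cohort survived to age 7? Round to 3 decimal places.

l_7 = n_7/n_0 = 33/500 = 0.066 → 0.066

0.066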